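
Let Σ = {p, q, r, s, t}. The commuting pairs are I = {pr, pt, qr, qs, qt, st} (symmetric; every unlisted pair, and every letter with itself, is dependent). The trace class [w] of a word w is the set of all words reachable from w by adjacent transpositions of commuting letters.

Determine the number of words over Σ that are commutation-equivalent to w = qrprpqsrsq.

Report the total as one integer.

#0=q has no predecessor
#1=r has no predecessor
#2=p depends on [0:q]
#3=r depends on [1:r]
#4=p depends on [2:p]
#5=q depends on [4:p]
#6=s depends on [3:r, 4:p]
#7=r depends on [6:s]
#8=s depends on [7:r]
#9=q depends on [5:q]
sources: [0:q, 1:r]
N(rest) = Σ N(rest − s) over sources s of rest; N(one piece) = 1:
  size 1 → [8]=1  [9]=1
  size 2 → [5,9]=1  [7,8]=1  [8,9]=2
  size 3 → [5,8,9]=3  [6,7,8]=1  [7,8,9]=3
  size 4 → [3,6,7,8]=1  [5,7,8,9]=6  [6,7,8,9]=4
  size 5 → [1,3,6,7,8]=1  [3,6,7,8,9]=5  [5,6,7,8,9]=10
  size 6 → [1,3,6,7,8,9]=6  [3,5,6,7,8,9]=15  [4,5,6,7,8,9]=10
  size 7 → [1,3,5,6,7,8,9]=21  [2,4,5,6,7,8,9]=10  [3,4,5,6,7,8,9]=25
  size 8 → [0,2,4,5,6,7,8,9]=10  [1,3,4,5,6,7,8,9]=46  [2,3,4,5,6,7,8,9]=35
  first=0(q) contributes 81
  first=1(r) contributes 45
|[w]| = 126

126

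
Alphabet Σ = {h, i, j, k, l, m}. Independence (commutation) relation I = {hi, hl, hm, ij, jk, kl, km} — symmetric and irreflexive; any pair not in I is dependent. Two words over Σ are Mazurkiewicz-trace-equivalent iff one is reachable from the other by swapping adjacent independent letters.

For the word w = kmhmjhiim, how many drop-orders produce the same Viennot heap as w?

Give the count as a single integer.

piece 0:k — minimal
piece 1:m — minimal
piece 2:h rests on {0:k}
piece 3:m rests on {1:m}
piece 4:j rests on {2:h, 3:m}
piece 5:h rests on {4:j}
piece 6:i rests on {0:k, 3:m}
piece 7:i rests on {6:i}
piece 8:m rests on {4:j, 7:i}
minimal pieces: {0:k, 1:m}
ways to finish when only these pieces remain (= sum over removing one remaining piece with nothing left below it):
  1 left: {5}→1  {8}→1
  2 left: {5,8}→2  {7,8}→1
  3 left: {4,5,8}→2  {5,7,8}→3  {6,7,8}→1
  4 left: {2,4,5,8}→2  {4,5,7,8}→5  {5,6,7,8}→4
  5 left: {2,4,5,7,8}→7  {4,5,6,7,8}→9
  6 left: {2,4,5,6,7,8}→16  {3,4,5,6,7,8}→9
  7 left: {0,2,4,5,6,7,8}→16  {1,3,4,5,6,7,8}→9  {2,3,4,5,6,7,8}→25
  placing 0:k first → 34 extensions
  placing 1:m first → 41 extensions
total linear extensions = 75

75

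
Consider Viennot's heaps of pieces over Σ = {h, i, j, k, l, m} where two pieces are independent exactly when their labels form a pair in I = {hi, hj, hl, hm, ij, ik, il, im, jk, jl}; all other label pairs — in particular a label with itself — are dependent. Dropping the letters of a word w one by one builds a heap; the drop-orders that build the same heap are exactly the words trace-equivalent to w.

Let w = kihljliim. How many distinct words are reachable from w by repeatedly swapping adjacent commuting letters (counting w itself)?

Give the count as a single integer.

drop 0:k onto floor
drop 1:i onto floor
drop 2:h onto {0:k}
drop 3:l onto {0:k}
drop 4:j onto floor
drop 5:l onto {3:l}
drop 6:i onto {1:i}
drop 7:i onto {6:i}
drop 8:m onto {4:j, 5:l}
ground layer = {0:k, 1:i, 4:j}
drop-orders for the pieces not yet dropped (sum over which currently-grounded one goes next):
  1 to go: {2} 1  {7} 1  {8} 1
  2 to go: {2,7} 2  {2,8} 2  {4,8} 1  {5,8} 1  {6,7} 1  {7,8} 2
  3 to go: {1,6,7} 1  {2,4,8} 3  {2,5,8} 3  {2,6,7} 3  {2,7,8} 6  {3,5,8} 1  {4,5,8} 2  {4,7,8} 3  {5,7,8} 3  {6,7,8} 3
  4 to go: {1,2,6,7} 4  {1,6,7,8} 4  {2,3,5,8} 4  {2,4,5,8} 8  {2,4,7,8} 12  {2,5,7,8} 12  {2,6,7,8} 12  {3,4,5,8} 3  {3,5,7,8} 4  {4,5,7,8} 8  {4,6,7,8} 6  {5,6,7,8} 6
  5 to go: {0,2,3,5,8} 4  {1,2,6,7,8} 20  {1,4,6,7,8} 10  {1,5,6,7,8} 10  {2,3,4,5,8} 15  {2,3,5,7,8} 20  {2,4,5,7,8} 40  {2,4,6,7,8} 30  {2,5,6,7,8} 30  {3,4,5,7,8} 15  {3,5,6,7,8} 10  {4,5,6,7,8} 20
  6 to go: {0,2,3,4,5,8} 19  {0,2,3,5,7,8} 24  {1,2,4,6,7,8} 60  {1,2,5,6,7,8} 60  {1,3,5,6,7,8} 20  {1,4,5,6,7,8} 40  {2,3,4,5,7,8} 90  {2,3,5,6,7,8} 60  {2,4,5,6,7,8} 120  {3,4,5,6,7,8} 45
  7 to go: {0,2,3,4,5,7,8} 133  {0,2,3,5,6,7,8} 84  {1,2,3,5,6,7,8} 140  {1,2,4,5,6,7,8} 280  {1,3,4,5,6,7,8} 105  {2,3,4,5,6,7,8} 315
  if 0:k drops first: 840 orders
  if 1:i drops first: 532 orders
  if 4:j drops first: 224 orders
heap linearizations: 1596

1596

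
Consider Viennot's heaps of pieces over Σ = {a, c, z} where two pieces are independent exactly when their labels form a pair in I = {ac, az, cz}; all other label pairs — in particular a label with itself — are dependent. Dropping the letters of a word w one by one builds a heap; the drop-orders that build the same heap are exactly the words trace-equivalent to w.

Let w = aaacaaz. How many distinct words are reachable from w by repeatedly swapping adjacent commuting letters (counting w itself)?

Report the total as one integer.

42

piece 0:a — minimal
piece 1:a rests on {0:a}
piece 2:a rests on {1:a}
piece 3:c — minimal
piece 4:a rests on {2:a}
piece 5:a rests on {4:a}
piece 6:z — minimal
minimal pieces: {0:a, 3:c, 6:z}
ways to finish when only these pieces remain (= sum over removing one remaining piece with nothing left below it):
  1 left: {3}→1  {5}→1  {6}→1
  2 left: {3,5}→2  {3,6}→2  {4,5}→1  {5,6}→2
  3 left: {2,4,5}→1  {3,4,5}→3  {3,5,6}→6  {4,5,6}→3
  4 left: {1,2,4,5}→1  {2,3,4,5}→4  {2,4,5,6}→4  {3,4,5,6}→12
  5 left: {0,1,2,4,5}→1  {1,2,3,4,5}→5  {1,2,4,5,6}→5  {2,3,4,5,6}→20
  placing 0:a first → 30 extensions
  placing 3:c first → 6 extensions
  placing 6:z first → 6 extensions
total linear extensions = 42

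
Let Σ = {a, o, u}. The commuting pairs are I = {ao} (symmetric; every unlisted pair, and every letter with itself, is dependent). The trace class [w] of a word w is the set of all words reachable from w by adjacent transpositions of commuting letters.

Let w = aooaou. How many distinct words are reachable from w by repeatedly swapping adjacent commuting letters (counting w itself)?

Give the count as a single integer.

#0=a has no predecessor
#1=o has no predecessor
#2=o depends on [1:o]
#3=a depends on [0:a]
#4=o depends on [2:o]
#5=u depends on [3:a, 4:o]
sources: [0:a, 1:o]
N(rest) = Σ N(rest − s) over sources s of rest; N(one piece) = 1:
  size 1 → [5]=1
  size 2 → [3,5]=1  [4,5]=1
  size 3 → [0,3,5]=1  [2,4,5]=1  [3,4,5]=2
  size 4 → [0,3,4,5]=3  [1,2,4,5]=1  [2,3,4,5]=3
  first=0(a) contributes 4
  first=1(o) contributes 6
|[w]| = 10

10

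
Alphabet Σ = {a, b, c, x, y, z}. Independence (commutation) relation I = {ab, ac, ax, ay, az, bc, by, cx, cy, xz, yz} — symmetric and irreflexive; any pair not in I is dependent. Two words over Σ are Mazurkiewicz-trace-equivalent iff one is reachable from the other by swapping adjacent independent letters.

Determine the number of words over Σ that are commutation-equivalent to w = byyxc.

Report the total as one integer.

15

piece 0:b — minimal
piece 1:y — minimal
piece 2:y rests on {1:y}
piece 3:x rests on {0:b, 2:y}
piece 4:c — minimal
minimal pieces: {0:b, 1:y, 4:c}
ways to finish when only these pieces remain (= sum over removing one remaining piece with nothing left below it):
  1 left: {3}→1  {4}→1
  2 left: {0,3}→1  {2,3}→1  {3,4}→2
  3 left: {0,2,3}→2  {0,3,4}→3  {1,2,3}→1  {2,3,4}→3
  placing 0:b first → 4 extensions
  placing 1:y first → 8 extensions
  placing 4:c first → 3 extensions
total linear extensions = 15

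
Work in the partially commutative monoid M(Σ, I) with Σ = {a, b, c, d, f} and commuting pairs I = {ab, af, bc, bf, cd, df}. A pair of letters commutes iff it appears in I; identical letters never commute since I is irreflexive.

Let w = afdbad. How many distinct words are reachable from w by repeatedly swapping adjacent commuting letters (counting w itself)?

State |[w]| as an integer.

12

#0=a has no predecessor
#1=f has no predecessor
#2=d depends on [0:a]
#3=b depends on [2:d]
#4=a depends on [2:d]
#5=d depends on [3:b, 4:a]
sources: [0:a, 1:f]
N(rest) = Σ N(rest − s) over sources s of rest; N(one piece) = 1:
  size 1 → [1]=1  [5]=1
  size 2 → [1,5]=2  [3,5]=1  [4,5]=1
  size 3 → [1,3,5]=3  [1,4,5]=3  [3,4,5]=2
  size 4 → [1,3,4,5]=8  [2,3,4,5]=2
  first=0(a) contributes 10
  first=1(f) contributes 2
|[w]| = 12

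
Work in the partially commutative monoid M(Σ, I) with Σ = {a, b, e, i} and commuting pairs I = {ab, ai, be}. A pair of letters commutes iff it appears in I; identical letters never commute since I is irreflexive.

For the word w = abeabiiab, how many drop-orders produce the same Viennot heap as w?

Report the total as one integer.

81

#0=a has no predecessor
#1=b has no predecessor
#2=e depends on [0:a]
#3=a depends on [2:e]
#4=b depends on [1:b]
#5=i depends on [2:e, 4:b]
#6=i depends on [5:i]
#7=a depends on [3:a]
#8=b depends on [6:i]
sources: [0:a, 1:b]
N(rest) = Σ N(rest − s) over sources s of rest; N(one piece) = 1:
  size 1 → [7]=1  [8]=1
  size 2 → [3,7]=1  [6,8]=1  [7,8]=2
  size 3 → [3,7,8]=3  [5,6,8]=1  [6,7,8]=3
  size 4 → [3,6,7,8]=6  [4,5,6,8]=1  [5,6,7,8]=4
  size 5 → [1,4,5,6,8]=1  [3,5,6,7,8]=10  [4,5,6,7,8]=5
  size 6 → [1,4,5,6,7,8]=6  [2,3,5,6,7,8]=10  [3,4,5,6,7,8]=15
  size 7 → [0,2,3,5,6,7,8]=10  [1,3,4,5,6,7,8]=21  [2,3,4,5,6,7,8]=25
  first=0(a) contributes 46
  first=1(b) contributes 35
|[w]| = 81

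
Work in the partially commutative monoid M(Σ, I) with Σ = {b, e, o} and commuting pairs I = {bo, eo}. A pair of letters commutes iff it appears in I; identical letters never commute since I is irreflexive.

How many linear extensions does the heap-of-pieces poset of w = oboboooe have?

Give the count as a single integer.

#0=o has no predecessor
#1=b has no predecessor
#2=o depends on [0:o]
#3=b depends on [1:b]
#4=o depends on [2:o]
#5=o depends on [4:o]
#6=o depends on [5:o]
#7=e depends on [3:b]
sources: [0:o, 1:b]
N(rest) = Σ N(rest − s) over sources s of rest; N(one piece) = 1:
  size 1 → [6]=1  [7]=1
  size 2 → [3,7]=1  [5,6]=1  [6,7]=2
  size 3 → [1,3,7]=1  [3,6,7]=3  [4,5,6]=1  [5,6,7]=3
  size 4 → [1,3,6,7]=4  [2,4,5,6]=1  [3,5,6,7]=6  [4,5,6,7]=4
  size 5 → [0,2,4,5,6]=1  [1,3,5,6,7]=10  [2,4,5,6,7]=5  [3,4,5,6,7]=10
  size 6 → [0,2,4,5,6,7]=6  [1,3,4,5,6,7]=20  [2,3,4,5,6,7]=15
  first=0(o) contributes 35
  first=1(b) contributes 21
|[w]| = 56

56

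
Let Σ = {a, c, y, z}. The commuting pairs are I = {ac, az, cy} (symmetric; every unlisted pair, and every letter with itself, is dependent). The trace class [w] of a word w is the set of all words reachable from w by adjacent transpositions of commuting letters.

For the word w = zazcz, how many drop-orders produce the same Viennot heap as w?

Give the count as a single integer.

5

drop 0:z onto floor
drop 1:a onto floor
drop 2:z onto {0:z}
drop 3:c onto {2:z}
drop 4:z onto {3:c}
ground layer = {0:z, 1:a}
drop-orders for the pieces not yet dropped (sum over which currently-grounded one goes next):
  1 to go: {1} 1  {4} 1
  2 to go: {1,4} 2  {3,4} 1
  3 to go: {1,3,4} 3  {2,3,4} 1
  if 0:z drops first: 4 orders
  if 1:a drops first: 1 orders
heap linearizations: 5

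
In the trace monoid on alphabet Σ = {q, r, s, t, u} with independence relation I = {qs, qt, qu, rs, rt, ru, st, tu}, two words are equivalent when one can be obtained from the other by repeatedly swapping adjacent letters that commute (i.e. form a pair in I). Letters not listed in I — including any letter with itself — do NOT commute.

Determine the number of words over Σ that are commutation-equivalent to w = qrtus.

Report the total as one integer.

#0=q has no predecessor
#1=r depends on [0:q]
#2=t has no predecessor
#3=u has no predecessor
#4=s depends on [3:u]
sources: [0:q, 2:t, 3:u]
N(rest) = Σ N(rest − s) over sources s of rest; N(one piece) = 1:
  size 1 → [1]=1  [2]=1  [4]=1
  size 2 → [0,1]=1  [1,2]=2  [1,4]=2  [2,4]=2  [3,4]=1
  size 3 → [0,1,2]=3  [0,1,4]=3  [1,2,4]=6  [1,3,4]=3  [2,3,4]=3
  first=0(q) contributes 12
  first=2(t) contributes 6
  first=3(u) contributes 12
|[w]| = 30

30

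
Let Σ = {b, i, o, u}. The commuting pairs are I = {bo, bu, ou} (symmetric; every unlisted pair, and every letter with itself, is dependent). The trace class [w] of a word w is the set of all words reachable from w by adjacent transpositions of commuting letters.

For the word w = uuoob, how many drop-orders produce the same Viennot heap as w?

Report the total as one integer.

30

0(u) covers ∅
1(u) covers 0:u
2(o) covers ∅
3(o) covers 2:o
4(b) covers ∅
floor of heap: 0:u, 2:o, 4:b
completions by unplaced set U, small U first (add the entries for U minus each lowest piece of U):
  |U|=1: {1}:1  {3}:1  {4}:1
  |U|=2: {0,1}:1  {1,3}:2  {1,4}:2  {2,3}:1  {3,4}:2
  |U|=3: {0,1,3}:3  {0,1,4}:3  {1,2,3}:3  {1,3,4}:6  {2,3,4}:3
  start at 0(u): 12
  start at 2(o): 12
  start at 4(b): 6
sum over floor = 30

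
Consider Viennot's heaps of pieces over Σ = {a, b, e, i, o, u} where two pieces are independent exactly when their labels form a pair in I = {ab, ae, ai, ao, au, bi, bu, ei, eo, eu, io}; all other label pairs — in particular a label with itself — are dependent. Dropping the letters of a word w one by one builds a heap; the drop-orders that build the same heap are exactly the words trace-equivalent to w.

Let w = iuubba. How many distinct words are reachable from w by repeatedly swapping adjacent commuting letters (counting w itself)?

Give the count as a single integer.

60

0(i) covers ∅
1(u) covers 0:i
2(u) covers 1:u
3(b) covers ∅
4(b) covers 3:b
5(a) covers ∅
floor of heap: 0:i, 3:b, 5:a
completions by unplaced set U, small U first (add the entries for U minus each lowest piece of U):
  |U|=1: {2}:1  {4}:1  {5}:1
  |U|=2: {1,2}:1  {2,4}:2  {2,5}:2  {3,4}:1  {4,5}:2
  |U|=3: {0,1,2}:1  {1,2,4}:3  {1,2,5}:3  {2,3,4}:3  {2,4,5}:6  {3,4,5}:3
  |U|=4: {0,1,2,4}:4  {0,1,2,5}:4  {1,2,3,4}:6  {1,2,4,5}:12  {2,3,4,5}:12
  start at 0(i): 30
  start at 3(b): 20
  start at 5(a): 10
sum over floor = 60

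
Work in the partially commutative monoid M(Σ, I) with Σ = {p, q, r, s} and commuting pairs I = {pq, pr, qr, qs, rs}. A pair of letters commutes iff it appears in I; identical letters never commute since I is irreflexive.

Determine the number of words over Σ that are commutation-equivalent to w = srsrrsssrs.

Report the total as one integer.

#0=s has no predecessor
#1=r has no predecessor
#2=s depends on [0:s]
#3=r depends on [1:r]
#4=r depends on [3:r]
#5=s depends on [2:s]
#6=s depends on [5:s]
#7=s depends on [6:s]
#8=r depends on [4:r]
#9=s depends on [7:s]
sources: [0:s, 1:r]
N(rest) = Σ N(rest − s) over sources s of rest; N(one piece) = 1:
  size 1 → [8]=1  [9]=1
  size 2 → [4,8]=1  [7,9]=1  [8,9]=2
  size 3 → [3,4,8]=1  [4,8,9]=3  [6,7,9]=1  [7,8,9]=3
  size 4 → [1,3,4,8]=1  [3,4,8,9]=4  [4,7,8,9]=6  [5,6,7,9]=1  [6,7,8,9]=4
  size 5 → [1,3,4,8,9]=5  [2,5,6,7,9]=1  [3,4,7,8,9]=10  [4,6,7,8,9]=10  [5,6,7,8,9]=5
  size 6 → [0,2,5,6,7,9]=1  [1,3,4,7,8,9]=15  [2,5,6,7,8,9]=6  [3,4,6,7,8,9]=20  [4,5,6,7,8,9]=15
  size 7 → [0,2,5,6,7,8,9]=7  [1,3,4,6,7,8,9]=35  [2,4,5,6,7,8,9]=21  [3,4,5,6,7,8,9]=35
  size 8 → [0,2,4,5,6,7,8,9]=28  [1,3,4,5,6,7,8,9]=70  [2,3,4,5,6,7,8,9]=56
  first=0(s) contributes 126
  first=1(r) contributes 84
|[w]| = 210

210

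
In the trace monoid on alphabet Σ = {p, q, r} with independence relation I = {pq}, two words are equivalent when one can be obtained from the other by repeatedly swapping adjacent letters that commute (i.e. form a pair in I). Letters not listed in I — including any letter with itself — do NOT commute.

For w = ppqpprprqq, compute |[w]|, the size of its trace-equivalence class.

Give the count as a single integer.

piece 0:p — minimal
piece 1:p rests on {0:p}
piece 2:q — minimal
piece 3:p rests on {1:p}
piece 4:p rests on {3:p}
piece 5:r rests on {2:q, 4:p}
piece 6:p rests on {5:r}
piece 7:r rests on {6:p}
piece 8:q rests on {7:r}
piece 9:q rests on {8:q}
minimal pieces: {0:p, 2:q}
ways to finish when only these pieces remain (= sum over removing one remaining piece with nothing left below it):
  1 left: {9}→1
  2 left: {8,9}→1
  3 left: {7,8,9}→1
  4 left: {6,7,8,9}→1
  5 left: {5,6,7,8,9}→1
  6 left: {2,5,6,7,8,9}→1  {4,5,6,7,8,9}→1
  7 left: {2,4,5,6,7,8,9}→2  {3,4,5,6,7,8,9}→1
  8 left: {1,3,4,5,6,7,8,9}→1  {2,3,4,5,6,7,8,9}→3
  placing 0:p first → 4 extensions
  placing 2:q first → 1 extensions
total linear extensions = 5

5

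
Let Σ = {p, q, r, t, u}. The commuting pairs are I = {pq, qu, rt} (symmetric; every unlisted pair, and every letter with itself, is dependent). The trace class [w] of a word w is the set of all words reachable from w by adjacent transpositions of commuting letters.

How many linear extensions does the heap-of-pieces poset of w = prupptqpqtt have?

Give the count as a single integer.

drop 0:p onto floor
drop 1:r onto {0:p}
drop 2:u onto {1:r}
drop 3:p onto {2:u}
drop 4:p onto {3:p}
drop 5:t onto {4:p}
drop 6:q onto {5:t}
drop 7:p onto {5:t}
drop 8:q onto {6:q}
drop 9:t onto {7:p, 8:q}
drop 10:t onto {9:t}
ground layer = {0:p}
drop-orders for the pieces not yet dropped (sum over which currently-grounded one goes next):
  1 to go: {10} 1
  2 to go: {9,10} 1
  3 to go: {7,9,10} 1  {8,9,10} 1
  4 to go: {6,8,9,10} 1  {7,8,9,10} 2
  5 to go: {6,7,8,9,10} 3
  6 to go: {5,6,7,8,9,10} 3
  7 to go: {4,5,6,7,8,9,10} 3
  8 to go: {3,4,5,6,7,8,9,10} 3
  9 to go: {2,3,4,5,6,7,8,9,10} 3
  if 0:p drops first: 3 orders

3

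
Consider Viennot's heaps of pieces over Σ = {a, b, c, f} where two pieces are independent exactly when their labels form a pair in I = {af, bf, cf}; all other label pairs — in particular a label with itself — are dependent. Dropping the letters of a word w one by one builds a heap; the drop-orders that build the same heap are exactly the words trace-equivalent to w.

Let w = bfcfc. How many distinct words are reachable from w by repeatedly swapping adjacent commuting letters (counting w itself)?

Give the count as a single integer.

10

0(b) covers ∅
1(f) covers ∅
2(c) covers 0:b
3(f) covers 1:f
4(c) covers 2:c
floor of heap: 0:b, 1:f
completions by unplaced set U, small U first (add the entries for U minus each lowest piece of U):
  |U|=1: {3}:1  {4}:1
  |U|=2: {1,3}:1  {2,4}:1  {3,4}:2
  |U|=3: {0,2,4}:1  {1,3,4}:3  {2,3,4}:3
  start at 0(b): 6
  start at 1(f): 4
sum over floor = 10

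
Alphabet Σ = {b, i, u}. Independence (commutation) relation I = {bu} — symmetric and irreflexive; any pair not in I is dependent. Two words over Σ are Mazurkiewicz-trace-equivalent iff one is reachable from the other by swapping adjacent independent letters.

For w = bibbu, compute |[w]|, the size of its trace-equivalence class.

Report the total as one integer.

drop 0:b onto floor
drop 1:i onto {0:b}
drop 2:b onto {1:i}
drop 3:b onto {2:b}
drop 4:u onto {1:i}
ground layer = {0:b}
drop-orders for the pieces not yet dropped (sum over which currently-grounded one goes next):
  1 to go: {3} 1  {4} 1
  2 to go: {2,3} 1  {3,4} 2
  3 to go: {2,3,4} 3
  if 0:b drops first: 3 orders

3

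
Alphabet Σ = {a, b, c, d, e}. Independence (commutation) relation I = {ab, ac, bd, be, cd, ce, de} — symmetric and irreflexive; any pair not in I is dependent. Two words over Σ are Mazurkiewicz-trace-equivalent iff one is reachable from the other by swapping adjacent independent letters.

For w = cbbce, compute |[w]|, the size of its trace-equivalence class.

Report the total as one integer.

drop 0:c onto floor
drop 1:b onto {0:c}
drop 2:b onto {1:b}
drop 3:c onto {2:b}
drop 4:e onto floor
ground layer = {0:c, 4:e}
drop-orders for the pieces not yet dropped (sum over which currently-grounded one goes next):
  1 to go: {3} 1  {4} 1
  2 to go: {2,3} 1  {3,4} 2
  3 to go: {1,2,3} 1  {2,3,4} 3
  if 0:c drops first: 4 orders
  if 4:e drops first: 1 orders
heap linearizations: 5

5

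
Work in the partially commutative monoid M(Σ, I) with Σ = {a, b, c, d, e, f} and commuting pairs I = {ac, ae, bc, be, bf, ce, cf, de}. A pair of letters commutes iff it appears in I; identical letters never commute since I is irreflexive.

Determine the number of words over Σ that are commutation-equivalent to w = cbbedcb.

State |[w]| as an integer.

42

piece 0:c — minimal
piece 1:b — minimal
piece 2:b rests on {1:b}
piece 3:e — minimal
piece 4:d rests on {0:c, 2:b}
piece 5:c rests on {4:d}
piece 6:b rests on {4:d}
minimal pieces: {0:c, 1:b, 3:e}
ways to finish when only these pieces remain (= sum over removing one remaining piece with nothing left below it):
  1 left: {3}→1  {5}→1  {6}→1
  2 left: {3,5}→2  {3,6}→2  {5,6}→2
  3 left: {3,5,6}→6  {4,5,6}→2
  4 left: {0,4,5,6}→2  {2,4,5,6}→2  {3,4,5,6}→8
  5 left: {0,2,4,5,6}→4  {0,3,4,5,6}→10  {1,2,4,5,6}→2  {2,3,4,5,6}→10
  placing 0:c first → 12 extensions
  placing 1:b first → 24 extensions
  placing 3:e first → 6 extensions
total linear extensions = 42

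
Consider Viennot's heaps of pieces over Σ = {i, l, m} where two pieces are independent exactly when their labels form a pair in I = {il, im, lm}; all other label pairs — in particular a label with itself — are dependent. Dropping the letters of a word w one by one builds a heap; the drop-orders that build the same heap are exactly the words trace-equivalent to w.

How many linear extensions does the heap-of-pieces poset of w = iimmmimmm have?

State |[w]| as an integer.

#0=i has no predecessor
#1=i depends on [0:i]
#2=m has no predecessor
#3=m depends on [2:m]
#4=m depends on [3:m]
#5=i depends on [1:i]
#6=m depends on [4:m]
#7=m depends on [6:m]
#8=m depends on [7:m]
sources: [0:i, 2:m]
N(rest) = Σ N(rest − s) over sources s of rest; N(one piece) = 1:
  size 1 → [5]=1  [8]=1
  size 2 → [1,5]=1  [5,8]=2  [7,8]=1
  size 3 → [0,1,5]=1  [1,5,8]=3  [5,7,8]=3  [6,7,8]=1
  size 4 → [0,1,5,8]=4  [1,5,7,8]=6  [4,6,7,8]=1  [5,6,7,8]=4
  size 5 → [0,1,5,7,8]=10  [1,5,6,7,8]=10  [3,4,6,7,8]=1  [4,5,6,7,8]=5
  size 6 → [0,1,5,6,7,8]=20  [1,4,5,6,7,8]=15  [2,3,4,6,7,8]=1  [3,4,5,6,7,8]=6
  size 7 → [0,1,4,5,6,7,8]=35  [1,3,4,5,6,7,8]=21  [2,3,4,5,6,7,8]=7
  first=0(i) contributes 28
  first=2(m) contributes 56
|[w]| = 84

84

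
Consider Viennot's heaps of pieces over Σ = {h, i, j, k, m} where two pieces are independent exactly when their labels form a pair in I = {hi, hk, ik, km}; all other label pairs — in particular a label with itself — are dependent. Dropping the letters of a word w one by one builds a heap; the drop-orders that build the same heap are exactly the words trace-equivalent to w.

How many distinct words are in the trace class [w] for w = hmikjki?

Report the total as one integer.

8

#0=h has no predecessor
#1=m depends on [0:h]
#2=i depends on [1:m]
#3=k has no predecessor
#4=j depends on [2:i, 3:k]
#5=k depends on [4:j]
#6=i depends on [4:j]
sources: [0:h, 3:k]
N(rest) = Σ N(rest − s) over sources s of rest; N(one piece) = 1:
  size 1 → [5]=1  [6]=1
  size 2 → [5,6]=2
  size 3 → [4,5,6]=2
  size 4 → [2,4,5,6]=2  [3,4,5,6]=2
  size 5 → [1,2,4,5,6]=2  [2,3,4,5,6]=4
  first=0(h) contributes 6
  first=3(k) contributes 2
|[w]| = 8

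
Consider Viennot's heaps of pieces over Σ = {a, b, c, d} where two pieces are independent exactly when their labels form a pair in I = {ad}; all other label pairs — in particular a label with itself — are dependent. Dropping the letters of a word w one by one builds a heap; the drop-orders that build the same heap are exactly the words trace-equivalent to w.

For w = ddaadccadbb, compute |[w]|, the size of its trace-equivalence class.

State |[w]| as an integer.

drop 0:d onto floor
drop 1:d onto {0:d}
drop 2:a onto floor
drop 3:a onto {2:a}
drop 4:d onto {1:d}
drop 5:c onto {3:a, 4:d}
drop 6:c onto {5:c}
drop 7:a onto {6:c}
drop 8:d onto {6:c}
drop 9:b onto {7:a, 8:d}
drop 10:b onto {9:b}
ground layer = {0:d, 2:a}
drop-orders for the pieces not yet dropped (sum over which currently-grounded one goes next):
  1 to go: {10} 1
  2 to go: {9,10} 1
  3 to go: {7,9,10} 1  {8,9,10} 1
  4 to go: {7,8,9,10} 2
  5 to go: {6,7,8,9,10} 2
  6 to go: {5,6,7,8,9,10} 2
  7 to go: {3,5,6,7,8,9,10} 2  {4,5,6,7,8,9,10} 2
  8 to go: {1,4,5,6,7,8,9,10} 2  {2,3,5,6,7,8,9,10} 2  {3,4,5,6,7,8,9,10} 4
  9 to go: {0,1,4,5,6,7,8,9,10} 2  {1,3,4,5,6,7,8,9,10} 6  {2,3,4,5,6,7,8,9,10} 6
  if 0:d drops first: 12 orders
  if 2:a drops first: 8 orders
heap linearizations: 20

20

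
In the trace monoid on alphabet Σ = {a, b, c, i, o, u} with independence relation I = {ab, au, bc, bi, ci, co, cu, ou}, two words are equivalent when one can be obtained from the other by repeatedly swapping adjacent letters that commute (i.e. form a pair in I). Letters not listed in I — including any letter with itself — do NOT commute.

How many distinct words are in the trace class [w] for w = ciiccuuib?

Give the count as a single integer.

168

0(c) covers ∅
1(i) covers ∅
2(i) covers 1:i
3(c) covers 0:c
4(c) covers 3:c
5(u) covers 2:i
6(u) covers 5:u
7(i) covers 6:u
8(b) covers 6:u
floor of heap: 0:c, 1:i
completions by unplaced set U, small U first (add the entries for U minus each lowest piece of U):
  |U|=1: {4}:1  {7}:1  {8}:1
  |U|=2: {3,4}:1  {4,7}:2  {4,8}:2  {7,8}:2
  |U|=3: {0,3,4}:1  {3,4,7}:3  {3,4,8}:3  {4,7,8}:6  {6,7,8}:2
  |U|=4: {0,3,4,7}:4  {0,3,4,8}:4  {3,4,7,8}:12  {4,6,7,8}:8  {5,6,7,8}:2
  |U|=5: {0,3,4,7,8}:20  {2,5,6,7,8}:2  {3,4,6,7,8}:20  {4,5,6,7,8}:10
  |U|=6: {0,3,4,6,7,8}:40  {1,2,5,6,7,8}:2  {2,4,5,6,7,8}:12  {3,4,5,6,7,8}:30
  |U|=7: {0,3,4,5,6,7,8}:70  {1,2,4,5,6,7,8}:14  {2,3,4,5,6,7,8}:42
  start at 0(c): 56
  start at 1(i): 112
sum over floor = 168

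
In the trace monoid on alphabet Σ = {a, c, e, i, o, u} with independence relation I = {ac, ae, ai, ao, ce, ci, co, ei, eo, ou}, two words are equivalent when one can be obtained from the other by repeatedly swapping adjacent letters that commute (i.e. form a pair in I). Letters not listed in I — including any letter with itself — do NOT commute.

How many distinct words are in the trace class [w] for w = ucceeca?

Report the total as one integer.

60

piece 0:u — minimal
piece 1:c rests on {0:u}
piece 2:c rests on {1:c}
piece 3:e rests on {0:u}
piece 4:e rests on {3:e}
piece 5:c rests on {2:c}
piece 6:a rests on {0:u}
minimal pieces: {0:u}
ways to finish when only these pieces remain (= sum over removing one remaining piece with nothing left below it):
  1 left: {4}→1  {5}→1  {6}→1
  2 left: {2,5}→1  {3,4}→1  {4,5}→2  {4,6}→2  {5,6}→2
  3 left: {1,2,5}→1  {2,4,5}→3  {2,5,6}→3  {3,4,5}→3  {3,4,6}→3  {4,5,6}→6
  4 left: {1,2,4,5}→4  {1,2,5,6}→4  {2,3,4,5}→6  {2,4,5,6}→12  {3,4,5,6}→12
  5 left: {1,2,3,4,5}→10  {1,2,4,5,6}→20  {2,3,4,5,6}→30
  placing 0:u first → 60 extensions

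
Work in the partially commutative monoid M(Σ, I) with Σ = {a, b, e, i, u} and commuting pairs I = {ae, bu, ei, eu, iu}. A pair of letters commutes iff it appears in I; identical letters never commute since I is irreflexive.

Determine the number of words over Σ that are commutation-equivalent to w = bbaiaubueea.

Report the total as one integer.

#0=b has no predecessor
#1=b depends on [0:b]
#2=a depends on [1:b]
#3=i depends on [2:a]
#4=a depends on [3:i]
#5=u depends on [4:a]
#6=b depends on [4:a]
#7=u depends on [5:u]
#8=e depends on [6:b]
#9=e depends on [8:e]
#10=a depends on [6:b, 7:u]
sources: [0:b]
N(rest) = Σ N(rest − s) over sources s of rest; N(one piece) = 1:
  size 1 → [9]=1  [10]=1
  size 2 → [7,10]=1  [8,9]=1  [9,10]=2
  size 3 → [5,7,10]=1  [7,9,10]=3  [8,9,10]=3
  size 4 → [5,7,9,10]=4  [6,8,9,10]=3  [7,8,9,10]=6
  size 5 → [5,7,8,9,10]=10  [6,7,8,9,10]=9
  size 6 → [5,6,7,8,9,10]=19
  size 7 → [4,5,6,7,8,9,10]=19
  size 8 → [3,4,5,6,7,8,9,10]=19
  size 9 → [2,3,4,5,6,7,8,9,10]=19
  first=0(b) contributes 19

19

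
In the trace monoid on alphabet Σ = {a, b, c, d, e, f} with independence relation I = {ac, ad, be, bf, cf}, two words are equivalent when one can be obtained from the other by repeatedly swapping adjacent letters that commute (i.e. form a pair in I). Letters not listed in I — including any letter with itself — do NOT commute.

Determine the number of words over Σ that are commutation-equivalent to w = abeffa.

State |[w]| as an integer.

piece 0:a — minimal
piece 1:b rests on {0:a}
piece 2:e rests on {0:a}
piece 3:f rests on {2:e}
piece 4:f rests on {3:f}
piece 5:a rests on {1:b, 4:f}
minimal pieces: {0:a}
ways to finish when only these pieces remain (= sum over removing one remaining piece with nothing left below it):
  1 left: {5}→1
  2 left: {1,5}→1  {4,5}→1
  3 left: {1,4,5}→2  {3,4,5}→1
  4 left: {1,3,4,5}→3  {2,3,4,5}→1
  placing 0:a first → 4 extensions

4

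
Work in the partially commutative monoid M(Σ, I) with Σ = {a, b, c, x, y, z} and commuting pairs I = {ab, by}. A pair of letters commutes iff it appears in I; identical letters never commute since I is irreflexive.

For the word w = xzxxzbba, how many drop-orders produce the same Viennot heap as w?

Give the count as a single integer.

drop 0:x onto floor
drop 1:z onto {0:x}
drop 2:x onto {1:z}
drop 3:x onto {2:x}
drop 4:z onto {3:x}
drop 5:b onto {4:z}
drop 6:b onto {5:b}
drop 7:a onto {4:z}
ground layer = {0:x}
drop-orders for the pieces not yet dropped (sum over which currently-grounded one goes next):
  1 to go: {6} 1  {7} 1
  2 to go: {5,6} 1  {6,7} 2
  3 to go: {5,6,7} 3
  4 to go: {4,5,6,7} 3
  5 to go: {3,4,5,6,7} 3
  6 to go: {2,3,4,5,6,7} 3
  if 0:x drops first: 3 orders

3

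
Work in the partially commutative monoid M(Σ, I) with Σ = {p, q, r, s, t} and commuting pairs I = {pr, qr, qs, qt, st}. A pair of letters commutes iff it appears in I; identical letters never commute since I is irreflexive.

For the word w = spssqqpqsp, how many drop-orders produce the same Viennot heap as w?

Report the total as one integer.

12

#0=s has no predecessor
#1=p depends on [0:s]
#2=s depends on [1:p]
#3=s depends on [2:s]
#4=q depends on [1:p]
#5=q depends on [4:q]
#6=p depends on [3:s, 5:q]
#7=q depends on [6:p]
#8=s depends on [6:p]
#9=p depends on [7:q, 8:s]
sources: [0:s]
N(rest) = Σ N(rest − s) over sources s of rest; N(one piece) = 1:
  size 1 → [9]=1
  size 2 → [7,9]=1  [8,9]=1
  size 3 → [7,8,9]=2
  size 4 → [6,7,8,9]=2
  size 5 → [3,6,7,8,9]=2  [5,6,7,8,9]=2
  size 6 → [2,3,6,7,8,9]=2  [3,5,6,7,8,9]=4  [4,5,6,7,8,9]=2
  size 7 → [2,3,5,6,7,8,9]=6  [3,4,5,6,7,8,9]=6
  size 8 → [2,3,4,5,6,7,8,9]=12
  first=0(s) contributes 12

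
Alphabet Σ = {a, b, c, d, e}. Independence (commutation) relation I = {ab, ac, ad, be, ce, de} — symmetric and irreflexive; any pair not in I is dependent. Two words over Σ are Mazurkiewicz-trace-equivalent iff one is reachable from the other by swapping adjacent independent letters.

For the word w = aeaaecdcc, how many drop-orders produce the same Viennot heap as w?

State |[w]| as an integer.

0(a) covers ∅
1(e) covers 0:a
2(a) covers 1:e
3(a) covers 2:a
4(e) covers 3:a
5(c) covers ∅
6(d) covers 5:c
7(c) covers 6:d
8(c) covers 7:c
floor of heap: 0:a, 5:c
completions by unplaced set U, small U first (add the entries for U minus each lowest piece of U):
  |U|=1: {4}:1  {8}:1
  |U|=2: {3,4}:1  {4,8}:2  {7,8}:1
  |U|=3: {2,3,4}:1  {3,4,8}:3  {4,7,8}:3  {6,7,8}:1
  |U|=4: {1,2,3,4}:1  {2,3,4,8}:4  {3,4,7,8}:6  {4,6,7,8}:4  {5,6,7,8}:1
  |U|=5: {0,1,2,3,4}:1  {1,2,3,4,8}:5  {2,3,4,7,8}:10  {3,4,6,7,8}:10  {4,5,6,7,8}:5
  |U|=6: {0,1,2,3,4,8}:6  {1,2,3,4,7,8}:15  {2,3,4,6,7,8}:20  {3,4,5,6,7,8}:15
  |U|=7: {0,1,2,3,4,7,8}:21  {1,2,3,4,6,7,8}:35  {2,3,4,5,6,7,8}:35
  start at 0(a): 70
  start at 5(c): 56
sum over floor = 126

126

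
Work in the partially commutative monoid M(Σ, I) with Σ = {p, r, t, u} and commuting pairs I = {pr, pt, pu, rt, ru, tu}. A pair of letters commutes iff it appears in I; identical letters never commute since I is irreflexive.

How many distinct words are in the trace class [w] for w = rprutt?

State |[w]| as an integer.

180

0(r) covers ∅
1(p) covers ∅
2(r) covers 0:r
3(u) covers ∅
4(t) covers ∅
5(t) covers 4:t
floor of heap: 0:r, 1:p, 3:u, 4:t
completions by unplaced set U, small U first (add the entries for U minus each lowest piece of U):
  |U|=1: {1}:1  {2}:1  {3}:1  {5}:1
  |U|=2: {0,2}:1  {1,2}:2  {1,3}:2  {1,5}:2  {2,3}:2  {2,5}:2  {3,5}:2  {4,5}:1
  |U|=3: {0,1,2}:3  {0,2,3}:3  {0,2,5}:3  {1,2,3}:6  {1,2,5}:6  {1,3,5}:6  {1,4,5}:3  {2,3,5}:6  {2,4,5}:3  {3,4,5}:3
  |U|=4: {0,1,2,3}:12  {0,1,2,5}:12  {0,2,3,5}:12  {0,2,4,5}:6  {1,2,3,5}:24  {1,2,4,5}:12  {1,3,4,5}:12  {2,3,4,5}:12
  start at 0(r): 60
  start at 1(p): 30
  start at 3(u): 30
  start at 4(t): 60
sum over floor = 180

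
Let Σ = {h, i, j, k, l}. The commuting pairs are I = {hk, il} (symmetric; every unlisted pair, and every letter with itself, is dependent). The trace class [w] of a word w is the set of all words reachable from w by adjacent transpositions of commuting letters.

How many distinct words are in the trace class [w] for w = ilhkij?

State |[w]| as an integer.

piece 0:i — minimal
piece 1:l — minimal
piece 2:h rests on {0:i, 1:l}
piece 3:k rests on {0:i, 1:l}
piece 4:i rests on {2:h, 3:k}
piece 5:j rests on {4:i}
minimal pieces: {0:i, 1:l}
ways to finish when only these pieces remain (= sum over removing one remaining piece with nothing left below it):
  1 left: {5}→1
  2 left: {4,5}→1
  3 left: {2,4,5}→1  {3,4,5}→1
  4 left: {2,3,4,5}→2
  placing 0:i first → 2 extensions
  placing 1:l first → 2 extensions
total linear extensions = 4

4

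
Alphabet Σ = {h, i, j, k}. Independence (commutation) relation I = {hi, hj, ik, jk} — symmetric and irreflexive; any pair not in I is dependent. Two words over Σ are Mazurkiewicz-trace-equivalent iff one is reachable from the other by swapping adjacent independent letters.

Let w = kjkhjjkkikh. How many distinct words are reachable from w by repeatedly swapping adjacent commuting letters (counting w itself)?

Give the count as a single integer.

0(k) covers ∅
1(j) covers ∅
2(k) covers 0:k
3(h) covers 2:k
4(j) covers 1:j
5(j) covers 4:j
6(k) covers 3:h
7(k) covers 6:k
8(i) covers 5:j
9(k) covers 7:k
10(h) covers 9:k
floor of heap: 0:k, 1:j
completions by unplaced set U, small U first (add the entries for U minus each lowest piece of U):
  |U|=1: {8}:1  {10}:1
  |U|=2: {5,8}:1  {8,10}:2  {9,10}:1
  |U|=3: {4,5,8}:1  {5,8,10}:3  {7,9,10}:1  {8,9,10}:3
  |U|=4: {1,4,5,8}:1  {4,5,8,10}:4  {5,8,9,10}:6  {6,7,9,10}:1  {7,8,9,10}:4
  |U|=5: {1,4,5,8,10}:5  {3,6,7,9,10}:1  {4,5,8,9,10}:10  {5,7,8,9,10}:10  {6,7,8,9,10}:5
  |U|=6: {1,4,5,8,9,10}:15  {2,3,6,7,9,10}:1  {3,6,7,8,9,10}:6  {4,5,7,8,9,10}:20  {5,6,7,8,9,10}:15
  |U|=7: {0,2,3,6,7,9,10}:1  {1,4,5,7,8,9,10}:35  {2,3,6,7,8,9,10}:7  {3,5,6,7,8,9,10}:21  {4,5,6,7,8,9,10}:35
  |U|=8: {0,2,3,6,7,8,9,10}:8  {1,4,5,6,7,8,9,10}:70  {2,3,5,6,7,8,9,10}:28  {3,4,5,6,7,8,9,10}:56
  |U|=9: {0,2,3,5,6,7,8,9,10}:36  {1,3,4,5,6,7,8,9,10}:126  {2,3,4,5,6,7,8,9,10}:84
  start at 0(k): 210
  start at 1(j): 120
sum over floor = 330

330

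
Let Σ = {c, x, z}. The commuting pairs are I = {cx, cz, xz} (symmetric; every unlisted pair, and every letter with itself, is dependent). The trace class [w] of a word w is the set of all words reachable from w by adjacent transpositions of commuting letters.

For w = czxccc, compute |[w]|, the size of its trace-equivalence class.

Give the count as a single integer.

30

drop 0:c onto floor
drop 1:z onto floor
drop 2:x onto floor
drop 3:c onto {0:c}
drop 4:c onto {3:c}
drop 5:c onto {4:c}
ground layer = {0:c, 1:z, 2:x}
drop-orders for the pieces not yet dropped (sum over which currently-grounded one goes next):
  1 to go: {1} 1  {2} 1  {5} 1
  2 to go: {1,2} 2  {1,5} 2  {2,5} 2  {4,5} 1
  3 to go: {1,2,5} 6  {1,4,5} 3  {2,4,5} 3  {3,4,5} 1
  4 to go: {0,3,4,5} 1  {1,2,4,5} 12  {1,3,4,5} 4  {2,3,4,5} 4
  if 0:c drops first: 20 orders
  if 1:z drops first: 5 orders
  if 2:x drops first: 5 orders
heap linearizations: 30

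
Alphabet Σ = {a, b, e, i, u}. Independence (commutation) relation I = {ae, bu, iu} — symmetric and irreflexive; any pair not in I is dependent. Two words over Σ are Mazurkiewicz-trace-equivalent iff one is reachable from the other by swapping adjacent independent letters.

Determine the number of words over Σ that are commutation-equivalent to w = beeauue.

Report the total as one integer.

3

0(b) covers ∅
1(e) covers 0:b
2(e) covers 1:e
3(a) covers 0:b
4(u) covers 2:e, 3:a
5(u) covers 4:u
6(e) covers 5:u
floor of heap: 0:b
completions by unplaced set U, small U first (add the entries for U minus each lowest piece of U):
  |U|=1: {6}:1
  |U|=2: {5,6}:1
  |U|=3: {4,5,6}:1
  |U|=4: {2,4,5,6}:1  {3,4,5,6}:1
  |U|=5: {1,2,4,5,6}:1  {2,3,4,5,6}:2
  start at 0(b): 3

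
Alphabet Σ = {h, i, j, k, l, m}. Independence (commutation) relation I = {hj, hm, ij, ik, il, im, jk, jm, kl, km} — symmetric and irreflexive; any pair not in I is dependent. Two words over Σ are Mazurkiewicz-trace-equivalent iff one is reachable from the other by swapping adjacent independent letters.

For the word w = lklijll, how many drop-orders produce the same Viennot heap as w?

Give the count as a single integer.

42

drop 0:l onto floor
drop 1:k onto floor
drop 2:l onto {0:l}
drop 3:i onto floor
drop 4:j onto {2:l}
drop 5:l onto {4:j}
drop 6:l onto {5:l}
ground layer = {0:l, 1:k, 3:i}
drop-orders for the pieces not yet dropped (sum over which currently-grounded one goes next):
  1 to go: {1} 1  {3} 1  {6} 1
  2 to go: {1,3} 2  {1,6} 2  {3,6} 2  {5,6} 1
  3 to go: {1,3,6} 6  {1,5,6} 3  {3,5,6} 3  {4,5,6} 1
  4 to go: {1,3,5,6} 12  {1,4,5,6} 4  {2,4,5,6} 1  {3,4,5,6} 4
  5 to go: {0,2,4,5,6} 1  {1,2,4,5,6} 5  {1,3,4,5,6} 20  {2,3,4,5,6} 5
  if 0:l drops first: 30 orders
  if 1:k drops first: 6 orders
  if 3:i drops first: 6 orders
heap linearizations: 42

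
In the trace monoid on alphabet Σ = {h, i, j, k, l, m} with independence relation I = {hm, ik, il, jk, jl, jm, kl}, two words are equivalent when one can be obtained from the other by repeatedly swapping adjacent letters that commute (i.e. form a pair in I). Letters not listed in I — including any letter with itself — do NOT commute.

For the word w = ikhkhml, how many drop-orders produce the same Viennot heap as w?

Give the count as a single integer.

piece 0:i — minimal
piece 1:k — minimal
piece 2:h rests on {0:i, 1:k}
piece 3:k rests on {2:h}
piece 4:h rests on {3:k}
piece 5:m rests on {3:k}
piece 6:l rests on {4:h, 5:m}
minimal pieces: {0:i, 1:k}
ways to finish when only these pieces remain (= sum over removing one remaining piece with nothing left below it):
  1 left: {6}→1
  2 left: {4,6}→1  {5,6}→1
  3 left: {4,5,6}→2
  4 left: {3,4,5,6}→2
  5 left: {2,3,4,5,6}→2
  placing 0:i first → 2 extensions
  placing 1:k first → 2 extensions
total linear extensions = 4

4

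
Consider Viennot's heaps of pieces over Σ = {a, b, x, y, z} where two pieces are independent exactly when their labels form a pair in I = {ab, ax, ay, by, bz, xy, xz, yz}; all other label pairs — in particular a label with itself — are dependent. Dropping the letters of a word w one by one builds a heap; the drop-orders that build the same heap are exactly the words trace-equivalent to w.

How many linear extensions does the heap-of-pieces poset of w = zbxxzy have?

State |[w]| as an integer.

drop 0:z onto floor
drop 1:b onto floor
drop 2:x onto {1:b}
drop 3:x onto {2:x}
drop 4:z onto {0:z}
drop 5:y onto floor
ground layer = {0:z, 1:b, 5:y}
drop-orders for the pieces not yet dropped (sum over which currently-grounded one goes next):
  1 to go: {3} 1  {4} 1  {5} 1
  2 to go: {0,4} 1  {2,3} 1  {3,4} 2  {3,5} 2  {4,5} 2
  3 to go: {0,3,4} 3  {0,4,5} 3  {1,2,3} 1  {2,3,4} 3  {2,3,5} 3  {3,4,5} 6
  4 to go: {0,2,3,4} 6  {0,3,4,5} 12  {1,2,3,4} 4  {1,2,3,5} 4  {2,3,4,5} 12
  if 0:z drops first: 20 orders
  if 1:b drops first: 30 orders
  if 5:y drops first: 10 orders
heap linearizations: 60

60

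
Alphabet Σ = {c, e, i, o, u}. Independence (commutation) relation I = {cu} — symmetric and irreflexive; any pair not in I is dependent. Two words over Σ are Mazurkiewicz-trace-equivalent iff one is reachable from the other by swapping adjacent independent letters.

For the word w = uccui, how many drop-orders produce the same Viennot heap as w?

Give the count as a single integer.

6

#0=u has no predecessor
#1=c has no predecessor
#2=c depends on [1:c]
#3=u depends on [0:u]
#4=i depends on [2:c, 3:u]
sources: [0:u, 1:c]
N(rest) = Σ N(rest − s) over sources s of rest; N(one piece) = 1:
  size 1 → [4]=1
  size 2 → [2,4]=1  [3,4]=1
  size 3 → [0,3,4]=1  [1,2,4]=1  [2,3,4]=2
  first=0(u) contributes 3
  first=1(c) contributes 3
|[w]| = 6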